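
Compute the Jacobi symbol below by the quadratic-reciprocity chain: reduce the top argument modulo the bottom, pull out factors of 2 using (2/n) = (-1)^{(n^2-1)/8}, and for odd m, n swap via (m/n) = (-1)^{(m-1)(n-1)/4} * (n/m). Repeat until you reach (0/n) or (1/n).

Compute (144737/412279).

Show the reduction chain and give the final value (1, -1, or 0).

-1

flip (144737/412279) -> (412279/144737): both odd, 144737 mod 4 = 1, 412279 mod 4 = 3, so the flip contributes +1; sign now +1
(412279/144737): 412279 mod 144737 = 122805, so (412279/144737) = (122805/144737)
flip (122805/144737) -> (144737/122805): both odd, 122805 mod 4 = 1, 144737 mod 4 = 1, so the flip contributes +1; sign now +1
(144737/122805): 144737 mod 122805 = 21932, so (144737/122805) = (21932/122805)
factor out 2^2: 21932 = 2^2·5483; with 122805 mod 8 = 5, (2/122805) = -1; sign now +1; continue with (5483/122805)
flip (5483/122805) -> (122805/5483): both odd, 5483 mod 4 = 3, 122805 mod 4 = 1, so the flip contributes +1; sign now +1
(122805/5483): 122805 mod 5483 = 2179, so (122805/5483) = (2179/5483)
flip (2179/5483) -> (5483/2179): both odd, 2179 mod 4 = 3, 5483 mod 4 = 3, so the flip contributes -1; sign now -1
(5483/2179): 5483 mod 2179 = 1125, so (5483/2179) = (1125/2179)
flip (1125/2179) -> (2179/1125): both odd, 1125 mod 4 = 1, 2179 mod 4 = 3, so the flip contributes +1; sign now -1
(2179/1125): 2179 mod 1125 = 1054, so (2179/1125) = (1054/1125)
factor out 2^1: 1054 = 2^1·527; with 1125 mod 8 = 5, (2/1125) = -1; sign now +1; continue with (527/1125)
flip (527/1125) -> (1125/527): both odd, 527 mod 4 = 3, 1125 mod 4 = 1, so the flip contributes +1; sign now +1
(1125/527): 1125 mod 527 = 71, so (1125/527) = (71/527)
flip (71/527) -> (527/71): both odd, 71 mod 4 = 3, 527 mod 4 = 3, so the flip contributes -1; sign now -1
(527/71): 527 mod 71 = 30, so (527/71) = (30/71)
factor out 2^1: 30 = 2^1·15; with 71 mod 8 = 7, (2/71) = +1; sign now -1; continue with (15/71)
flip (15/71) -> (71/15): both odd, 15 mod 4 = 3, 71 mod 4 = 3, so the flip contributes -1; sign now +1
(71/15): 71 mod 15 = 11, so (71/15) = (11/15)
flip (11/15) -> (15/11): both odd, 11 mod 4 = 3, 15 mod 4 = 3, so the flip contributes -1; sign now -1
(15/11): 15 mod 11 = 4, so (15/11) = (4/11)
factor out 2^2: 4 = 2^2·1; with 11 mod 8 = 3, (2/11) = -1; sign now -1; continue with (1/11)
reached (1/11) = 1, so the symbol is -1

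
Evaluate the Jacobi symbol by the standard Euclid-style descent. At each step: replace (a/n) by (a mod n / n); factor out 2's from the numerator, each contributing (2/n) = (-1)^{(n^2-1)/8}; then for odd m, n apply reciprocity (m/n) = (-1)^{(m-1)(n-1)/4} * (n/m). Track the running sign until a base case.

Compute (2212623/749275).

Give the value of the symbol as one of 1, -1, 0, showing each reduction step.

1

(2212623/749275): 2212623 mod 749275 = 714073, so (2212623/749275) = (714073/749275)
flip (714073/749275) -> (749275/714073): both odd, 714073 mod 4 = 1, 749275 mod 4 = 3, so the flip contributes +1; sign now +1
(749275/714073): 749275 mod 714073 = 35202, so (749275/714073) = (35202/714073)
factor out 2^1: 35202 = 2^1·17601; with 714073 mod 8 = 1, (2/714073) = +1; sign now +1; continue with (17601/714073)
flip (17601/714073) -> (714073/17601): both odd, 17601 mod 4 = 1, 714073 mod 4 = 1, so the flip contributes +1; sign now +1
(714073/17601): 714073 mod 17601 = 10033, so (714073/17601) = (10033/17601)
flip (10033/17601) -> (17601/10033): both odd, 10033 mod 4 = 1, 17601 mod 4 = 1, so the flip contributes +1; sign now +1
(17601/10033): 17601 mod 10033 = 7568, so (17601/10033) = (7568/10033)
factor out 2^4: 7568 = 2^4·473; with 10033 mod 8 = 1, (2/10033) = +1; sign now +1; continue with (473/10033)
flip (473/10033) -> (10033/473): both odd, 473 mod 4 = 1, 10033 mod 4 = 1, so the flip contributes +1; sign now +1
(10033/473): 10033 mod 473 = 100, so (10033/473) = (100/473)
factor out 2^2: 100 = 2^2·25; with 473 mod 8 = 1, (2/473) = +1; sign now +1; continue with (25/473)
flip (25/473) -> (473/25): both odd, 25 mod 4 = 1, 473 mod 4 = 1, so the flip contributes +1; sign now +1
(473/25): 473 mod 25 = 23, so (473/25) = (23/25)
flip (23/25) -> (25/23): both odd, 23 mod 4 = 3, 25 mod 4 = 1, so the flip contributes +1; sign now +1
(25/23): 25 mod 23 = 2, so (25/23) = (2/23)
factor out 2^1: 2 = 2^1·1; with 23 mod 8 = 7, (2/23) = +1; sign now +1; continue with (1/23)
reached (1/23) = 1, so the symbol is +1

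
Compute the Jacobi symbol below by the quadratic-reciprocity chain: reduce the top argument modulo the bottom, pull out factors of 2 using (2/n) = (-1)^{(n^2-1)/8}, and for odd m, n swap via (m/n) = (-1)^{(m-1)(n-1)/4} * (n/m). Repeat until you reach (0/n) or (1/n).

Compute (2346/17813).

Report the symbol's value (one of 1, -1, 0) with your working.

factor out 2^1: 2346 = 2^1·1173; with 17813 mod 8 = 5, (2/17813) = -1; sign now -1; continue with (1173/17813)
flip (1173/17813) -> (17813/1173): both odd, 1173 mod 4 = 1, 17813 mod 4 = 1, so the flip contributes +1; sign now -1
(17813/1173): 17813 mod 1173 = 218, so (17813/1173) = (218/1173)
factor out 2^1: 218 = 2^1·109; with 1173 mod 8 = 5, (2/1173) = -1; sign now +1; continue with (109/1173)
flip (109/1173) -> (1173/109): both odd, 109 mod 4 = 1, 1173 mod 4 = 1, so the flip contributes +1; sign now +1
(1173/109): 1173 mod 109 = 83, so (1173/109) = (83/109)
flip (83/109) -> (109/83): both odd, 83 mod 4 = 3, 109 mod 4 = 1, so the flip contributes +1; sign now +1
(109/83): 109 mod 83 = 26, so (109/83) = (26/83)
factor out 2^1: 26 = 2^1·13; with 83 mod 8 = 3, (2/83) = -1; sign now -1; continue with (13/83)
flip (13/83) -> (83/13): both odd, 13 mod 4 = 1, 83 mod 4 = 3, so the flip contributes +1; sign now -1
(83/13): 83 mod 13 = 5, so (83/13) = (5/13)
flip (5/13) -> (13/5): both odd, 5 mod 4 = 1, 13 mod 4 = 1, so the flip contributes +1; sign now -1
(13/5): 13 mod 5 = 3, so (13/5) = (3/5)
flip (3/5) -> (5/3): both odd, 3 mod 4 = 3, 5 mod 4 = 1, so the flip contributes +1; sign now -1
(5/3): 5 mod 3 = 2, so (5/3) = (2/3)
factor out 2^1: 2 = 2^1·1; with 3 mod 8 = 3, (2/3) = -1; sign now +1; continue with (1/3)
reached (1/3) = 1, so the symbol is +1

1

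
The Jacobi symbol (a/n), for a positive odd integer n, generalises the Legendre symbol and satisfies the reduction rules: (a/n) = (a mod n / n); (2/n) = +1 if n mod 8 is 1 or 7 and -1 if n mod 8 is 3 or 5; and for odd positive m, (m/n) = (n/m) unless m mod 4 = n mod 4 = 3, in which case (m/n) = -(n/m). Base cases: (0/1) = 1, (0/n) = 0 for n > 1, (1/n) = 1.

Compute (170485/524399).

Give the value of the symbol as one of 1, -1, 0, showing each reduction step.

-1

flip (170485/524399) -> (524399/170485): both odd, 170485 mod 4 = 1, 524399 mod 4 = 3, so the flip contributes +1; sign now +1
(524399/170485): 524399 mod 170485 = 12944, so (524399/170485) = (12944/170485)
factor out 2^4: 12944 = 2^4·809; with 170485 mod 8 = 5, (2/170485) = -1; sign now +1; continue with (809/170485)
flip (809/170485) -> (170485/809): both odd, 809 mod 4 = 1, 170485 mod 4 = 1, so the flip contributes +1; sign now +1
(170485/809): 170485 mod 809 = 595, so (170485/809) = (595/809)
flip (595/809) -> (809/595): both odd, 595 mod 4 = 3, 809 mod 4 = 1, so the flip contributes +1; sign now +1
(809/595): 809 mod 595 = 214, so (809/595) = (214/595)
factor out 2^1: 214 = 2^1·107; with 595 mod 8 = 3, (2/595) = -1; sign now -1; continue with (107/595)
flip (107/595) -> (595/107): both odd, 107 mod 4 = 3, 595 mod 4 = 3, so the flip contributes -1; sign now +1
(595/107): 595 mod 107 = 60, so (595/107) = (60/107)
factor out 2^2: 60 = 2^2·15; with 107 mod 8 = 3, (2/107) = -1; sign now +1; continue with (15/107)
flip (15/107) -> (107/15): both odd, 15 mod 4 = 3, 107 mod 4 = 3, so the flip contributes -1; sign now -1
(107/15): 107 mod 15 = 2, so (107/15) = (2/15)
factor out 2^1: 2 = 2^1·1; with 15 mod 8 = 7, (2/15) = +1; sign now -1; continue with (1/15)
reached (1/15) = 1, so the symbol is -1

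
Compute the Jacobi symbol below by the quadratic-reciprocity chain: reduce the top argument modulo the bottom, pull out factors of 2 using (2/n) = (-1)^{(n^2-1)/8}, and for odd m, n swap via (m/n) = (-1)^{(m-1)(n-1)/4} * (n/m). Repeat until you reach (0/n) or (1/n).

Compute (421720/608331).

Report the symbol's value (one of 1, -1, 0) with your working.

1

421720 = 2^3·52715; (2/608331) = -1 since 608331 mod 8 = 3, so (421720/608331) = (-1)^3·(52715/608331); sign now -1
reciprocity: (52715/608331) = -1·(608331/52715) since 52715 mod 4 = 3, 608331 mod 4 = 3; sign now +1
(608331/52715) = (28466/52715)   [reduce mod 52715]
28466 = 2^1·14233; (2/52715) = -1 since 52715 mod 8 = 3, so (28466/52715) = (-1)^1·(14233/52715); sign now -1
reciprocity: (14233/52715) = +1·(52715/14233) since 14233 mod 4 = 1, 52715 mod 4 = 3; sign now -1
(52715/14233) = (10016/14233)   [reduce mod 14233]
10016 = 2^5·313; (2/14233) = +1 since 14233 mod 8 = 1, so (10016/14233) = (+1)^5·(313/14233); sign now -1
reciprocity: (313/14233) = +1·(14233/313) since 313 mod 4 = 1, 14233 mod 4 = 1; sign now -1
(14233/313) = (148/313)   [reduce mod 313]
148 = 2^2·37; (2/313) = +1 since 313 mod 8 = 1, so (148/313) = (+1)^2·(37/313); sign now -1
reciprocity: (37/313) = +1·(313/37) since 37 mod 4 = 1, 313 mod 4 = 1; sign now -1
(313/37) = (17/37)   [reduce mod 37]
reciprocity: (17/37) = +1·(37/17) since 17 mod 4 = 1, 37 mod 4 = 1; sign now -1
(37/17) = (3/17)   [reduce mod 17]
reciprocity: (3/17) = +1·(17/3) since 3 mod 4 = 3, 17 mod 4 = 1; sign now -1
(17/3) = (2/3)   [reduce mod 3]
2 = 2^1·1; (2/3) = -1 since 3 mod 8 = 3, so (2/3) = (-1)^1·(1/3); sign now +1
(1/3) = 1; final value = sign = +1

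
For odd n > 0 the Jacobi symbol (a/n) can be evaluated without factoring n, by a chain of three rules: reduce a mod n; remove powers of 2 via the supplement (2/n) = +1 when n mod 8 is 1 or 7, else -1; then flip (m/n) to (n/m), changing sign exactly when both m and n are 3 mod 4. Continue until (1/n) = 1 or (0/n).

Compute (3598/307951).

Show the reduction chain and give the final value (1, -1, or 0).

3598 = 2^1·1799; (2/307951) = +1 since 307951 mod 8 = 7, so (3598/307951) = (+1)^1·(1799/307951); sign now +1
reciprocity: (1799/307951) = -1·(307951/1799) since 1799 mod 4 = 3, 307951 mod 4 = 3; sign now -1
(307951/1799) = (322/1799)   [reduce mod 1799]
322 = 2^1·161; (2/1799) = +1 since 1799 mod 8 = 7, so (322/1799) = (+1)^1·(161/1799); sign now -1
reciprocity: (161/1799) = +1·(1799/161) since 161 mod 4 = 1, 1799 mod 4 = 3; sign now -1
(1799/161) = (28/161)   [reduce mod 161]
28 = 2^2·7; (2/161) = +1 since 161 mod 8 = 1, so (28/161) = (+1)^2·(7/161); sign now -1
reciprocity: (7/161) = +1·(161/7) since 7 mod 4 = 3, 161 mod 4 = 1; sign now -1
(161/7) = (0/7)   [reduce mod 7]
(0/7) = 0   [gcd(a, n) > 1]; final value = 0

0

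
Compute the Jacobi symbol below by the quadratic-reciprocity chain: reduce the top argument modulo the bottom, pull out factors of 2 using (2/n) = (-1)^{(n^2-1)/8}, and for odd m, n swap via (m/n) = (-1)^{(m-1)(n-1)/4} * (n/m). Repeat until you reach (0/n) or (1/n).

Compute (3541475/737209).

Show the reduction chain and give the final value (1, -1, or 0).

1

(3541475/737209): 3541475 mod 737209 = 592639, so (3541475/737209) = (592639/737209)
flip (592639/737209) -> (737209/592639): both odd, 592639 mod 4 = 3, 737209 mod 4 = 1, so the flip contributes +1; sign now +1
(737209/592639): 737209 mod 592639 = 144570, so (737209/592639) = (144570/592639)
factor out 2^1: 144570 = 2^1·72285; with 592639 mod 8 = 7, (2/592639) = +1; sign now +1; continue with (72285/592639)
flip (72285/592639) -> (592639/72285): both odd, 72285 mod 4 = 1, 592639 mod 4 = 3, so the flip contributes +1; sign now +1
(592639/72285): 592639 mod 72285 = 14359, so (592639/72285) = (14359/72285)
flip (14359/72285) -> (72285/14359): both odd, 14359 mod 4 = 3, 72285 mod 4 = 1, so the flip contributes +1; sign now +1
(72285/14359): 72285 mod 14359 = 490, so (72285/14359) = (490/14359)
factor out 2^1: 490 = 2^1·245; with 14359 mod 8 = 7, (2/14359) = +1; sign now +1; continue with (245/14359)
flip (245/14359) -> (14359/245): both odd, 245 mod 4 = 1, 14359 mod 4 = 3, so the flip contributes +1; sign now +1
(14359/245): 14359 mod 245 = 149, so (14359/245) = (149/245)
flip (149/245) -> (245/149): both odd, 149 mod 4 = 1, 245 mod 4 = 1, so the flip contributes +1; sign now +1
(245/149): 245 mod 149 = 96, so (245/149) = (96/149)
factor out 2^5: 96 = 2^5·3; with 149 mod 8 = 5, (2/149) = -1; sign now -1; continue with (3/149)
flip (3/149) -> (149/3): both odd, 3 mod 4 = 3, 149 mod 4 = 1, so the flip contributes +1; sign now -1
(149/3): 149 mod 3 = 2, so (149/3) = (2/3)
factor out 2^1: 2 = 2^1·1; with 3 mod 8 = 3, (2/3) = -1; sign now +1; continue with (1/3)
reached (1/3) = 1, so the symbol is +1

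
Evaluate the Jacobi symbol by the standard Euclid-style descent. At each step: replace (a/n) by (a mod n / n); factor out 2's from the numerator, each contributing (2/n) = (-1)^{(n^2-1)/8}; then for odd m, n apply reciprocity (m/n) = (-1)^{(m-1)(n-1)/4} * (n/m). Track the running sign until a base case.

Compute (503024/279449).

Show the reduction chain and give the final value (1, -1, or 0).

1

(503024/279449): 503024 mod 279449 = 223575, so (503024/279449) = (223575/279449)
flip (223575/279449) -> (279449/223575): both odd, 223575 mod 4 = 3, 279449 mod 4 = 1, so the flip contributes +1; sign now +1
(279449/223575): 279449 mod 223575 = 55874, so (279449/223575) = (55874/223575)
factor out 2^1: 55874 = 2^1·27937; with 223575 mod 8 = 7, (2/223575) = +1; sign now +1; continue with (27937/223575)
flip (27937/223575) -> (223575/27937): both odd, 27937 mod 4 = 1, 223575 mod 4 = 3, so the flip contributes +1; sign now +1
(223575/27937): 223575 mod 27937 = 79, so (223575/27937) = (79/27937)
flip (79/27937) -> (27937/79): both odd, 79 mod 4 = 3, 27937 mod 4 = 1, so the flip contributes +1; sign now +1
(27937/79): 27937 mod 79 = 50, so (27937/79) = (50/79)
factor out 2^1: 50 = 2^1·25; with 79 mod 8 = 7, (2/79) = +1; sign now +1; continue with (25/79)
flip (25/79) -> (79/25): both odd, 25 mod 4 = 1, 79 mod 4 = 3, so the flip contributes +1; sign now +1
(79/25): 79 mod 25 = 4, so (79/25) = (4/25)
factor out 2^2: 4 = 2^2·1; with 25 mod 8 = 1, (2/25) = +1; sign now +1; continue with (1/25)
reached (1/25) = 1, so the symbol is +1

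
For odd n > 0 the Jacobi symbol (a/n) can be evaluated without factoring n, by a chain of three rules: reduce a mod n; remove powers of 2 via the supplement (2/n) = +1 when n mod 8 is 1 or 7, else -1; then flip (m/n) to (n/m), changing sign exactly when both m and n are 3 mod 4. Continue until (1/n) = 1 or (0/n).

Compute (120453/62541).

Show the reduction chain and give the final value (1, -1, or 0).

0

(120453/62541): 120453 mod 62541 = 57912, so (120453/62541) = (57912/62541)
factor out 2^3: 57912 = 2^3·7239; with 62541 mod 8 = 5, (2/62541) = -1; sign now -1; continue with (7239/62541)
flip (7239/62541) -> (62541/7239): both odd, 7239 mod 4 = 3, 62541 mod 4 = 1, so the flip contributes +1; sign now -1
(62541/7239): 62541 mod 7239 = 4629, so (62541/7239) = (4629/7239)
flip (4629/7239) -> (7239/4629): both odd, 4629 mod 4 = 1, 7239 mod 4 = 3, so the flip contributes +1; sign now -1
(7239/4629): 7239 mod 4629 = 2610, so (7239/4629) = (2610/4629)
factor out 2^1: 2610 = 2^1·1305; with 4629 mod 8 = 5, (2/4629) = -1; sign now +1; continue with (1305/4629)
flip (1305/4629) -> (4629/1305): both odd, 1305 mod 4 = 1, 4629 mod 4 = 1, so the flip contributes +1; sign now +1
(4629/1305): 4629 mod 1305 = 714, so (4629/1305) = (714/1305)
factor out 2^1: 714 = 2^1·357; with 1305 mod 8 = 1, (2/1305) = +1; sign now +1; continue with (357/1305)
flip (357/1305) -> (1305/357): both odd, 357 mod 4 = 1, 1305 mod 4 = 1, so the flip contributes +1; sign now +1
(1305/357): 1305 mod 357 = 234, so (1305/357) = (234/357)
factor out 2^1: 234 = 2^1·117; with 357 mod 8 = 5, (2/357) = -1; sign now -1; continue with (117/357)
flip (117/357) -> (357/117): both odd, 117 mod 4 = 1, 357 mod 4 = 1, so the flip contributes +1; sign now -1
(357/117): 357 mod 117 = 6, so (357/117) = (6/117)
factor out 2^1: 6 = 2^1·3; with 117 mod 8 = 5, (2/117) = -1; sign now +1; continue with (3/117)
flip (3/117) -> (117/3): both odd, 3 mod 4 = 3, 117 mod 4 = 1, so the flip contributes +1; sign now +1
(117/3): 117 mod 3 = 0, so (117/3) = (0/3)
reached (0/3); gcd(a, n) > 1, so (0/3) = 0 and the symbol is 0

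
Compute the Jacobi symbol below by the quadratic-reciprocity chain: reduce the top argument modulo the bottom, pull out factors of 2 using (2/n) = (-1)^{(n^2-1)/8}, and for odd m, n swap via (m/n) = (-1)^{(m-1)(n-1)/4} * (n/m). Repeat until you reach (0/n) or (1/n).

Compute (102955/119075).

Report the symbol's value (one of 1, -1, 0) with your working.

0

reciprocity: (102955/119075) = -1·(119075/102955) since 102955 mod 4 = 3, 119075 mod 4 = 3; sign now -1
(119075/102955) = (16120/102955)   [reduce mod 102955]
16120 = 2^3·2015; (2/102955) = -1 since 102955 mod 8 = 3, so (16120/102955) = (-1)^3·(2015/102955); sign now +1
reciprocity: (2015/102955) = -1·(102955/2015) since 2015 mod 4 = 3, 102955 mod 4 = 3; sign now -1
(102955/2015) = (190/2015)   [reduce mod 2015]
190 = 2^1·95; (2/2015) = +1 since 2015 mod 8 = 7, so (190/2015) = (+1)^1·(95/2015); sign now -1
reciprocity: (95/2015) = -1·(2015/95) since 95 mod 4 = 3, 2015 mod 4 = 3; sign now +1
(2015/95) = (20/95)   [reduce mod 95]
20 = 2^2·5; (2/95) = +1 since 95 mod 8 = 7, so (20/95) = (+1)^2·(5/95); sign now +1
reciprocity: (5/95) = +1·(95/5) since 5 mod 4 = 1, 95 mod 4 = 3; sign now +1
(95/5) = (0/5)   [reduce mod 5]
(0/5) = 0   [gcd(a, n) > 1]; final value = 0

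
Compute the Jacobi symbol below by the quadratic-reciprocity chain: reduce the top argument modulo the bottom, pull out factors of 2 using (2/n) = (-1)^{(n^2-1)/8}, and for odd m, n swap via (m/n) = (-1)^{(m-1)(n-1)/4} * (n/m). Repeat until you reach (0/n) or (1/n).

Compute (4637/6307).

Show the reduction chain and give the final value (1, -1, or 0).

reciprocity: (4637/6307) = +1·(6307/4637) since 4637 mod 4 = 1, 6307 mod 4 = 3; sign now +1
(6307/4637) = (1670/4637)   [reduce mod 4637]
1670 = 2^1·835; (2/4637) = -1 since 4637 mod 8 = 5, so (1670/4637) = (-1)^1·(835/4637); sign now -1
reciprocity: (835/4637) = +1·(4637/835) since 835 mod 4 = 3, 4637 mod 4 = 1; sign now -1
(4637/835) = (462/835)   [reduce mod 835]
462 = 2^1·231; (2/835) = -1 since 835 mod 8 = 3, so (462/835) = (-1)^1·(231/835); sign now +1
reciprocity: (231/835) = -1·(835/231) since 231 mod 4 = 3, 835 mod 4 = 3; sign now -1
(835/231) = (142/231)   [reduce mod 231]
142 = 2^1·71; (2/231) = +1 since 231 mod 8 = 7, so (142/231) = (+1)^1·(71/231); sign now -1
reciprocity: (71/231) = -1·(231/71) since 71 mod 4 = 3, 231 mod 4 = 3; sign now +1
(231/71) = (18/71)   [reduce mod 71]
18 = 2^1·9; (2/71) = +1 since 71 mod 8 = 7, so (18/71) = (+1)^1·(9/71); sign now +1
reciprocity: (9/71) = +1·(71/9) since 9 mod 4 = 1, 71 mod 4 = 3; sign now +1
(71/9) = (8/9)   [reduce mod 9]
8 = 2^3·1; (2/9) = +1 since 9 mod 8 = 1, so (8/9) = (+1)^3·(1/9); sign now +1
(1/9) = 1; final value = sign = +1

1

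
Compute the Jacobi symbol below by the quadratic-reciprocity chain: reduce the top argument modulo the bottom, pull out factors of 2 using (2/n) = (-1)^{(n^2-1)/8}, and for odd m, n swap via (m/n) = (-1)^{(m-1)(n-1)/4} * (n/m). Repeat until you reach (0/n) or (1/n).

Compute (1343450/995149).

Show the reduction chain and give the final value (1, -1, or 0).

1

(1343450/995149) = (348301/995149)   [reduce mod 995149]
reciprocity: (348301/995149) = +1·(995149/348301) since 348301 mod 4 = 1, 995149 mod 4 = 1; sign now +1
(995149/348301) = (298547/348301)   [reduce mod 348301]
reciprocity: (298547/348301) = +1·(348301/298547) since 298547 mod 4 = 3, 348301 mod 4 = 1; sign now +1
(348301/298547) = (49754/298547)   [reduce mod 298547]
49754 = 2^1·24877; (2/298547) = -1 since 298547 mod 8 = 3, so (49754/298547) = (-1)^1·(24877/298547); sign now -1
reciprocity: (24877/298547) = +1·(298547/24877) since 24877 mod 4 = 1, 298547 mod 4 = 3; sign now -1
(298547/24877) = (23/24877)   [reduce mod 24877]
reciprocity: (23/24877) = +1·(24877/23) since 23 mod 4 = 3, 24877 mod 4 = 1; sign now -1
(24877/23) = (14/23)   [reduce mod 23]
14 = 2^1·7; (2/23) = +1 since 23 mod 8 = 7, so (14/23) = (+1)^1·(7/23); sign now -1
reciprocity: (7/23) = -1·(23/7) since 7 mod 4 = 3, 23 mod 4 = 3; sign now +1
(23/7) = (2/7)   [reduce mod 7]
2 = 2^1·1; (2/7) = +1 since 7 mod 8 = 7, so (2/7) = (+1)^1·(1/7); sign now +1
(1/7) = 1; final value = sign = +1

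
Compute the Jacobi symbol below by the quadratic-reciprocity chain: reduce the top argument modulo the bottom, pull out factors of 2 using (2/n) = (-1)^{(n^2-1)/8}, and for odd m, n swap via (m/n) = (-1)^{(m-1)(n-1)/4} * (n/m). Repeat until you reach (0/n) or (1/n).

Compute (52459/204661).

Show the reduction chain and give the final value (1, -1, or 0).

flip (52459/204661) -> (204661/52459): both odd, 52459 mod 4 = 3, 204661 mod 4 = 1, so the flip contributes +1; sign now +1
(204661/52459): 204661 mod 52459 = 47284, so (204661/52459) = (47284/52459)
factor out 2^2: 47284 = 2^2·11821; with 52459 mod 8 = 3, (2/52459) = -1; sign now +1; continue with (11821/52459)
flip (11821/52459) -> (52459/11821): both odd, 11821 mod 4 = 1, 52459 mod 4 = 3, so the flip contributes +1; sign now +1
(52459/11821): 52459 mod 11821 = 5175, so (52459/11821) = (5175/11821)
flip (5175/11821) -> (11821/5175): both odd, 5175 mod 4 = 3, 11821 mod 4 = 1, so the flip contributes +1; sign now +1
(11821/5175): 11821 mod 5175 = 1471, so (11821/5175) = (1471/5175)
flip (1471/5175) -> (5175/1471): both odd, 1471 mod 4 = 3, 5175 mod 4 = 3, so the flip contributes -1; sign now -1
(5175/1471): 5175 mod 1471 = 762, so (5175/1471) = (762/1471)
factor out 2^1: 762 = 2^1·381; with 1471 mod 8 = 7, (2/1471) = +1; sign now -1; continue with (381/1471)
flip (381/1471) -> (1471/381): both odd, 381 mod 4 = 1, 1471 mod 4 = 3, so the flip contributes +1; sign now -1
(1471/381): 1471 mod 381 = 328, so (1471/381) = (328/381)
factor out 2^3: 328 = 2^3·41; with 381 mod 8 = 5, (2/381) = -1; sign now +1; continue with (41/381)
flip (41/381) -> (381/41): both odd, 41 mod 4 = 1, 381 mod 4 = 1, so the flip contributes +1; sign now +1
(381/41): 381 mod 41 = 12, so (381/41) = (12/41)
factor out 2^2: 12 = 2^2·3; with 41 mod 8 = 1, (2/41) = +1; sign now +1; continue with (3/41)
flip (3/41) -> (41/3): both odd, 3 mod 4 = 3, 41 mod 4 = 1, so the flip contributes +1; sign now +1
(41/3): 41 mod 3 = 2, so (41/3) = (2/3)
factor out 2^1: 2 = 2^1·1; with 3 mod 8 = 3, (2/3) = -1; sign now -1; continue with (1/3)
reached (1/3) = 1, so the symbol is -1

-1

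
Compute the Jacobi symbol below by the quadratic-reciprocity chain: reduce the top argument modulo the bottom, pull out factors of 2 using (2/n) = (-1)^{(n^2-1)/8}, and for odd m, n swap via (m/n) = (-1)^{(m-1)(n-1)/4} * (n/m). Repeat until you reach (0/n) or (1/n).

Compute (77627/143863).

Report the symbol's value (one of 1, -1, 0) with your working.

-1

flip (77627/143863) -> (143863/77627): both odd, 77627 mod 4 = 3, 143863 mod 4 = 3, so the flip contributes -1; sign now -1
(143863/77627): 143863 mod 77627 = 66236, so (143863/77627) = (66236/77627)
factor out 2^2: 66236 = 2^2·16559; with 77627 mod 8 = 3, (2/77627) = -1; sign now -1; continue with (16559/77627)
flip (16559/77627) -> (77627/16559): both odd, 16559 mod 4 = 3, 77627 mod 4 = 3, so the flip contributes -1; sign now +1
(77627/16559): 77627 mod 16559 = 11391, so (77627/16559) = (11391/16559)
flip (11391/16559) -> (16559/11391): both odd, 11391 mod 4 = 3, 16559 mod 4 = 3, so the flip contributes -1; sign now -1
(16559/11391): 16559 mod 11391 = 5168, so (16559/11391) = (5168/11391)
factor out 2^4: 5168 = 2^4·323; with 11391 mod 8 = 7, (2/11391) = +1; sign now -1; continue with (323/11391)
flip (323/11391) -> (11391/323): both odd, 323 mod 4 = 3, 11391 mod 4 = 3, so the flip contributes -1; sign now +1
(11391/323): 11391 mod 323 = 86, so (11391/323) = (86/323)
factor out 2^1: 86 = 2^1·43; with 323 mod 8 = 3, (2/323) = -1; sign now -1; continue with (43/323)
flip (43/323) -> (323/43): both odd, 43 mod 4 = 3, 323 mod 4 = 3, so the flip contributes -1; sign now +1
(323/43): 323 mod 43 = 22, so (323/43) = (22/43)
factor out 2^1: 22 = 2^1·11; with 43 mod 8 = 3, (2/43) = -1; sign now -1; continue with (11/43)
flip (11/43) -> (43/11): both odd, 11 mod 4 = 3, 43 mod 4 = 3, so the flip contributes -1; sign now +1
(43/11): 43 mod 11 = 10, so (43/11) = (10/11)
factor out 2^1: 10 = 2^1·5; with 11 mod 8 = 3, (2/11) = -1; sign now -1; continue with (5/11)
flip (5/11) -> (11/5): both odd, 5 mod 4 = 1, 11 mod 4 = 3, so the flip contributes +1; sign now -1
(11/5): 11 mod 5 = 1, so (11/5) = (1/5)
reached (1/5) = 1, so the symbol is -1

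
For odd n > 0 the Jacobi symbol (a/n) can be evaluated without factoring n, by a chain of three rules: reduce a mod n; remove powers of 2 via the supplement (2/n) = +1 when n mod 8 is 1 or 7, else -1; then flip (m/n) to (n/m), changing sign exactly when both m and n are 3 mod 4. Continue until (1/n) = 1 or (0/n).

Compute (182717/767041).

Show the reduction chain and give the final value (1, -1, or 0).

1

reciprocity: (182717/767041) = +1·(767041/182717) since 182717 mod 4 = 1, 767041 mod 4 = 1; sign now +1
(767041/182717) = (36173/182717)   [reduce mod 182717]
reciprocity: (36173/182717) = +1·(182717/36173) since 36173 mod 4 = 1, 182717 mod 4 = 1; sign now +1
(182717/36173) = (1852/36173)   [reduce mod 36173]
1852 = 2^2·463; (2/36173) = -1 since 36173 mod 8 = 5, so (1852/36173) = (-1)^2·(463/36173); sign now +1
reciprocity: (463/36173) = +1·(36173/463) since 463 mod 4 = 3, 36173 mod 4 = 1; sign now +1
(36173/463) = (59/463)   [reduce mod 463]
reciprocity: (59/463) = -1·(463/59) since 59 mod 4 = 3, 463 mod 4 = 3; sign now -1
(463/59) = (50/59)   [reduce mod 59]
50 = 2^1·25; (2/59) = -1 since 59 mod 8 = 3, so (50/59) = (-1)^1·(25/59); sign now +1
reciprocity: (25/59) = +1·(59/25) since 25 mod 4 = 1, 59 mod 4 = 3; sign now +1
(59/25) = (9/25)   [reduce mod 25]
reciprocity: (9/25) = +1·(25/9) since 9 mod 4 = 1, 25 mod 4 = 1; sign now +1
(25/9) = (7/9)   [reduce mod 9]
reciprocity: (7/9) = +1·(9/7) since 7 mod 4 = 3, 9 mod 4 = 1; sign now +1
(9/7) = (2/7)   [reduce mod 7]
2 = 2^1·1; (2/7) = +1 since 7 mod 8 = 7, so (2/7) = (+1)^1·(1/7); sign now +1
(1/7) = 1; final value = sign = +1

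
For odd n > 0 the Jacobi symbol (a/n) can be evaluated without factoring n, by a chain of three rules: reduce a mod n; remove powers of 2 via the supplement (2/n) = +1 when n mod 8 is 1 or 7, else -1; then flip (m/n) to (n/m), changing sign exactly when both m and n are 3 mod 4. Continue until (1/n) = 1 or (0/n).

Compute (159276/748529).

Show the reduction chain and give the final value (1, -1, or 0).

factor out 2^2: 159276 = 2^2·39819; with 748529 mod 8 = 1, (2/748529) = +1; sign now +1; continue with (39819/748529)
flip (39819/748529) -> (748529/39819): both odd, 39819 mod 4 = 3, 748529 mod 4 = 1, so the flip contributes +1; sign now +1
(748529/39819): 748529 mod 39819 = 31787, so (748529/39819) = (31787/39819)
flip (31787/39819) -> (39819/31787): both odd, 31787 mod 4 = 3, 39819 mod 4 = 3, so the flip contributes -1; sign now -1
(39819/31787): 39819 mod 31787 = 8032, so (39819/31787) = (8032/31787)
factor out 2^5: 8032 = 2^5·251; with 31787 mod 8 = 3, (2/31787) = -1; sign now +1; continue with (251/31787)
flip (251/31787) -> (31787/251): both odd, 251 mod 4 = 3, 31787 mod 4 = 3, so the flip contributes -1; sign now -1
(31787/251): 31787 mod 251 = 161, so (31787/251) = (161/251)
flip (161/251) -> (251/161): both odd, 161 mod 4 = 1, 251 mod 4 = 3, so the flip contributes +1; sign now -1
(251/161): 251 mod 161 = 90, so (251/161) = (90/161)
factor out 2^1: 90 = 2^1·45; with 161 mod 8 = 1, (2/161) = +1; sign now -1; continue with (45/161)
flip (45/161) -> (161/45): both odd, 45 mod 4 = 1, 161 mod 4 = 1, so the flip contributes +1; sign now -1
(161/45): 161 mod 45 = 26, so (161/45) = (26/45)
factor out 2^1: 26 = 2^1·13; with 45 mod 8 = 5, (2/45) = -1; sign now +1; continue with (13/45)
flip (13/45) -> (45/13): both odd, 13 mod 4 = 1, 45 mod 4 = 1, so the flip contributes +1; sign now +1
(45/13): 45 mod 13 = 6, so (45/13) = (6/13)
factor out 2^1: 6 = 2^1·3; with 13 mod 8 = 5, (2/13) = -1; sign now -1; continue with (3/13)
flip (3/13) -> (13/3): both odd, 3 mod 4 = 3, 13 mod 4 = 1, so the flip contributes +1; sign now -1
(13/3): 13 mod 3 = 1, so (13/3) = (1/3)
reached (1/3) = 1, so the symbol is -1

-1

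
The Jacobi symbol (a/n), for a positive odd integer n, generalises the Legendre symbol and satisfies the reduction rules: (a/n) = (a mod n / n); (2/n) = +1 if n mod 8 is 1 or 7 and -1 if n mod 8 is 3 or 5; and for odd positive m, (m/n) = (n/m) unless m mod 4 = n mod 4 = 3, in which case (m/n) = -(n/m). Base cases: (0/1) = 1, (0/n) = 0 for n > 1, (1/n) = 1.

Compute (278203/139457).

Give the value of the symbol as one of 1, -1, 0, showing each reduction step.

(278203/139457) = (138746/139457)   [reduce mod 139457]
138746 = 2^1·69373; (2/139457) = +1 since 139457 mod 8 = 1, so (138746/139457) = (+1)^1·(69373/139457); sign now +1
reciprocity: (69373/139457) = +1·(139457/69373) since 69373 mod 4 = 1, 139457 mod 4 = 1; sign now +1
(139457/69373) = (711/69373)   [reduce mod 69373]
reciprocity: (711/69373) = +1·(69373/711) since 711 mod 4 = 3, 69373 mod 4 = 1; sign now +1
(69373/711) = (406/711)   [reduce mod 711]
406 = 2^1·203; (2/711) = +1 since 711 mod 8 = 7, so (406/711) = (+1)^1·(203/711); sign now +1
reciprocity: (203/711) = -1·(711/203) since 203 mod 4 = 3, 711 mod 4 = 3; sign now -1
(711/203) = (102/203)   [reduce mod 203]
102 = 2^1·51; (2/203) = -1 since 203 mod 8 = 3, so (102/203) = (-1)^1·(51/203); sign now +1
reciprocity: (51/203) = -1·(203/51) since 51 mod 4 = 3, 203 mod 4 = 3; sign now -1
(203/51) = (50/51)   [reduce mod 51]
50 = 2^1·25; (2/51) = -1 since 51 mod 8 = 3, so (50/51) = (-1)^1·(25/51); sign now +1
reciprocity: (25/51) = +1·(51/25) since 25 mod 4 = 1, 51 mod 4 = 3; sign now +1
(51/25) = (1/25)   [reduce mod 25]
(1/25) = 1; final value = sign = +1

1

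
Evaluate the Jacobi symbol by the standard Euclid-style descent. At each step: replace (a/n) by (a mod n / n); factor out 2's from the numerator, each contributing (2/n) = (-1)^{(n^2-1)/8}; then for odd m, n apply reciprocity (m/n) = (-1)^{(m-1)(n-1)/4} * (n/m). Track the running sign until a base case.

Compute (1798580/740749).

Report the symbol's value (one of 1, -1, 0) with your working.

1

(1798580/740749): 1798580 mod 740749 = 317082, so (1798580/740749) = (317082/740749)
factor out 2^1: 317082 = 2^1·158541; with 740749 mod 8 = 5, (2/740749) = -1; sign now -1; continue with (158541/740749)
flip (158541/740749) -> (740749/158541): both odd, 158541 mod 4 = 1, 740749 mod 4 = 1, so the flip contributes +1; sign now -1
(740749/158541): 740749 mod 158541 = 106585, so (740749/158541) = (106585/158541)
flip (106585/158541) -> (158541/106585): both odd, 106585 mod 4 = 1, 158541 mod 4 = 1, so the flip contributes +1; sign now -1
(158541/106585): 158541 mod 106585 = 51956, so (158541/106585) = (51956/106585)
factor out 2^2: 51956 = 2^2·12989; with 106585 mod 8 = 1, (2/106585) = +1; sign now -1; continue with (12989/106585)
flip (12989/106585) -> (106585/12989): both odd, 12989 mod 4 = 1, 106585 mod 4 = 1, so the flip contributes +1; sign now -1
(106585/12989): 106585 mod 12989 = 2673, so (106585/12989) = (2673/12989)
flip (2673/12989) -> (12989/2673): both odd, 2673 mod 4 = 1, 12989 mod 4 = 1, so the flip contributes +1; sign now -1
(12989/2673): 12989 mod 2673 = 2297, so (12989/2673) = (2297/2673)
flip (2297/2673) -> (2673/2297): both odd, 2297 mod 4 = 1, 2673 mod 4 = 1, so the flip contributes +1; sign now -1
(2673/2297): 2673 mod 2297 = 376, so (2673/2297) = (376/2297)
factor out 2^3: 376 = 2^3·47; with 2297 mod 8 = 1, (2/2297) = +1; sign now -1; continue with (47/2297)
flip (47/2297) -> (2297/47): both odd, 47 mod 4 = 3, 2297 mod 4 = 1, so the flip contributes +1; sign now -1
(2297/47): 2297 mod 47 = 41, so (2297/47) = (41/47)
flip (41/47) -> (47/41): both odd, 41 mod 4 = 1, 47 mod 4 = 3, so the flip contributes +1; sign now -1
(47/41): 47 mod 41 = 6, so (47/41) = (6/41)
factor out 2^1: 6 = 2^1·3; with 41 mod 8 = 1, (2/41) = +1; sign now -1; continue with (3/41)
flip (3/41) -> (41/3): both odd, 3 mod 4 = 3, 41 mod 4 = 1, so the flip contributes +1; sign now -1
(41/3): 41 mod 3 = 2, so (41/3) = (2/3)
factor out 2^1: 2 = 2^1·1; with 3 mod 8 = 3, (2/3) = -1; sign now +1; continue with (1/3)
reached (1/3) = 1, so the symbol is +1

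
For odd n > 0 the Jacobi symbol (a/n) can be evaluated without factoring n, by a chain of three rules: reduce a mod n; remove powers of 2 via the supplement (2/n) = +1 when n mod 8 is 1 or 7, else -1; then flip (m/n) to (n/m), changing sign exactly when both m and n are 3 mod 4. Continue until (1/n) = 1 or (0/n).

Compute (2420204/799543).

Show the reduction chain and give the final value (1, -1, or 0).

(2420204/799543) = (21575/799543)   [reduce mod 799543]
reciprocity: (21575/799543) = -1·(799543/21575) since 21575 mod 4 = 3, 799543 mod 4 = 3; sign now -1
(799543/21575) = (1268/21575)   [reduce mod 21575]
1268 = 2^2·317; (2/21575) = +1 since 21575 mod 8 = 7, so (1268/21575) = (+1)^2·(317/21575); sign now -1
reciprocity: (317/21575) = +1·(21575/317) since 317 mod 4 = 1, 21575 mod 4 = 3; sign now -1
(21575/317) = (19/317)   [reduce mod 317]
reciprocity: (19/317) = +1·(317/19) since 19 mod 4 = 3, 317 mod 4 = 1; sign now -1
(317/19) = (13/19)   [reduce mod 19]
reciprocity: (13/19) = +1·(19/13) since 13 mod 4 = 1, 19 mod 4 = 3; sign now -1
(19/13) = (6/13)   [reduce mod 13]
6 = 2^1·3; (2/13) = -1 since 13 mod 8 = 5, so (6/13) = (-1)^1·(3/13); sign now +1
reciprocity: (3/13) = +1·(13/3) since 3 mod 4 = 3, 13 mod 4 = 1; sign now +1
(13/3) = (1/3)   [reduce mod 3]
(1/3) = 1; final value = sign = +1

1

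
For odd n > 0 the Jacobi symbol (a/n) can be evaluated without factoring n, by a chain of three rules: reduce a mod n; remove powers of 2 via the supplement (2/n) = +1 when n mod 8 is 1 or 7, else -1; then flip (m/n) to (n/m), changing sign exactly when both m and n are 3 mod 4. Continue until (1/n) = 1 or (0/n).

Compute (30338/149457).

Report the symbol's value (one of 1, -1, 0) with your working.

factor out 2^1: 30338 = 2^1·15169; with 149457 mod 8 = 1, (2/149457) = +1; sign now +1; continue with (15169/149457)
flip (15169/149457) -> (149457/15169): both odd, 15169 mod 4 = 1, 149457 mod 4 = 1, so the flip contributes +1; sign now +1
(149457/15169): 149457 mod 15169 = 12936, so (149457/15169) = (12936/15169)
factor out 2^3: 12936 = 2^3·1617; with 15169 mod 8 = 1, (2/15169) = +1; sign now +1; continue with (1617/15169)
flip (1617/15169) -> (15169/1617): both odd, 1617 mod 4 = 1, 15169 mod 4 = 1, so the flip contributes +1; sign now +1
(15169/1617): 15169 mod 1617 = 616, so (15169/1617) = (616/1617)
factor out 2^3: 616 = 2^3·77; with 1617 mod 8 = 1, (2/1617) = +1; sign now +1; continue with (77/1617)
flip (77/1617) -> (1617/77): both odd, 77 mod 4 = 1, 1617 mod 4 = 1, so the flip contributes +1; sign now +1
(1617/77): 1617 mod 77 = 0, so (1617/77) = (0/77)
reached (0/77); gcd(a, n) > 1, so (0/77) = 0 and the symbol is 0

0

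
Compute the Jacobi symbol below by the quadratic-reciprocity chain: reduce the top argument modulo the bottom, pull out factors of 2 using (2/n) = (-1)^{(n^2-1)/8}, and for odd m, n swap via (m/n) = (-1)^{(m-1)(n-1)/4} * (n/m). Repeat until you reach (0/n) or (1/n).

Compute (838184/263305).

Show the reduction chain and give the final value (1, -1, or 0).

1

(838184/263305) = (48269/263305)   [reduce mod 263305]
reciprocity: (48269/263305) = +1·(263305/48269) since 48269 mod 4 = 1, 263305 mod 4 = 1; sign now +1
(263305/48269) = (21960/48269)   [reduce mod 48269]
21960 = 2^3·2745; (2/48269) = -1 since 48269 mod 8 = 5, so (21960/48269) = (-1)^3·(2745/48269); sign now -1
reciprocity: (2745/48269) = +1·(48269/2745) since 2745 mod 4 = 1, 48269 mod 4 = 1; sign now -1
(48269/2745) = (1604/2745)   [reduce mod 2745]
1604 = 2^2·401; (2/2745) = +1 since 2745 mod 8 = 1, so (1604/2745) = (+1)^2·(401/2745); sign now -1
reciprocity: (401/2745) = +1·(2745/401) since 401 mod 4 = 1, 2745 mod 4 = 1; sign now -1
(2745/401) = (339/401)   [reduce mod 401]
reciprocity: (339/401) = +1·(401/339) since 339 mod 4 = 3, 401 mod 4 = 1; sign now -1
(401/339) = (62/339)   [reduce mod 339]
62 = 2^1·31; (2/339) = -1 since 339 mod 8 = 3, so (62/339) = (-1)^1·(31/339); sign now +1
reciprocity: (31/339) = -1·(339/31) since 31 mod 4 = 3, 339 mod 4 = 3; sign now -1
(339/31) = (29/31)   [reduce mod 31]
reciprocity: (29/31) = +1·(31/29) since 29 mod 4 = 1, 31 mod 4 = 3; sign now -1
(31/29) = (2/29)   [reduce mod 29]
2 = 2^1·1; (2/29) = -1 since 29 mod 8 = 5, so (2/29) = (-1)^1·(1/29); sign now +1
(1/29) = 1; final value = sign = +1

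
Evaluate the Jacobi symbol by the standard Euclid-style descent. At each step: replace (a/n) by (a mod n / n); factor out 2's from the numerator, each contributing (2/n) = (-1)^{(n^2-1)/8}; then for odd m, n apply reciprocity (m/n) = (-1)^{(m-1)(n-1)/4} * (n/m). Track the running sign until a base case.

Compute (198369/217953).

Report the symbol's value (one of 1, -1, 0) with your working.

reciprocity: (198369/217953) = +1·(217953/198369) since 198369 mod 4 = 1, 217953 mod 4 = 1; sign now +1
(217953/198369) = (19584/198369)   [reduce mod 198369]
19584 = 2^7·153; (2/198369) = +1 since 198369 mod 8 = 1, so (19584/198369) = (+1)^7·(153/198369); sign now +1
reciprocity: (153/198369) = +1·(198369/153) since 153 mod 4 = 1, 198369 mod 4 = 1; sign now +1
(198369/153) = (81/153)   [reduce mod 153]
reciprocity: (81/153) = +1·(153/81) since 81 mod 4 = 1, 153 mod 4 = 1; sign now +1
(153/81) = (72/81)   [reduce mod 81]
72 = 2^3·9; (2/81) = +1 since 81 mod 8 = 1, so (72/81) = (+1)^3·(9/81); sign now +1
reciprocity: (9/81) = +1·(81/9) since 9 mod 4 = 1, 81 mod 4 = 1; sign now +1
(81/9) = (0/9)   [reduce mod 9]
(0/9) = 0   [gcd(a, n) > 1]; final value = 0

0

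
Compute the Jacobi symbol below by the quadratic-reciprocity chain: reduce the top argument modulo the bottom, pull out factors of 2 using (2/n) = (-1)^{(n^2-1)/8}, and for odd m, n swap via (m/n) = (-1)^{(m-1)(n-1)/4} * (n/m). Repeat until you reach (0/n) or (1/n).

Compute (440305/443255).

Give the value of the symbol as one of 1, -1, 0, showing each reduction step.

flip (440305/443255) -> (443255/440305): both odd, 440305 mod 4 = 1, 443255 mod 4 = 3, so the flip contributes +1; sign now +1
(443255/440305): 443255 mod 440305 = 2950, so (443255/440305) = (2950/440305)
factor out 2^1: 2950 = 2^1·1475; with 440305 mod 8 = 1, (2/440305) = +1; sign now +1; continue with (1475/440305)
flip (1475/440305) -> (440305/1475): both odd, 1475 mod 4 = 3, 440305 mod 4 = 1, so the flip contributes +1; sign now +1
(440305/1475): 440305 mod 1475 = 755, so (440305/1475) = (755/1475)
flip (755/1475) -> (1475/755): both odd, 755 mod 4 = 3, 1475 mod 4 = 3, so the flip contributes -1; sign now -1
(1475/755): 1475 mod 755 = 720, so (1475/755) = (720/755)
factor out 2^4: 720 = 2^4·45; with 755 mod 8 = 3, (2/755) = -1; sign now -1; continue with (45/755)
flip (45/755) -> (755/45): both odd, 45 mod 4 = 1, 755 mod 4 = 3, so the flip contributes +1; sign now -1
(755/45): 755 mod 45 = 35, so (755/45) = (35/45)
flip (35/45) -> (45/35): both odd, 35 mod 4 = 3, 45 mod 4 = 1, so the flip contributes +1; sign now -1
(45/35): 45 mod 35 = 10, so (45/35) = (10/35)
factor out 2^1: 10 = 2^1·5; with 35 mod 8 = 3, (2/35) = -1; sign now +1; continue with (5/35)
flip (5/35) -> (35/5): both odd, 5 mod 4 = 1, 35 mod 4 = 3, so the flip contributes +1; sign now +1
(35/5): 35 mod 5 = 0, so (35/5) = (0/5)
reached (0/5); gcd(a, n) > 1, so (0/5) = 0 and the symbol is 0

0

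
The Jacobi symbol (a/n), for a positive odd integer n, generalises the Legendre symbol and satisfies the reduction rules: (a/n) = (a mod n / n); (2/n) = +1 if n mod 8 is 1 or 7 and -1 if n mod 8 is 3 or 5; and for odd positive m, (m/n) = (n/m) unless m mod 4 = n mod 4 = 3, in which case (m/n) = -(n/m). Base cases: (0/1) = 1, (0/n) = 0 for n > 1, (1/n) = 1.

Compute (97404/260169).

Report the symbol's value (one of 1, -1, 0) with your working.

97404 = 2^2·24351; (2/260169) = +1 since 260169 mod 8 = 1, so (97404/260169) = (+1)^2·(24351/260169); sign now +1
reciprocity: (24351/260169) = +1·(260169/24351) since 24351 mod 4 = 3, 260169 mod 4 = 1; sign now +1
(260169/24351) = (16659/24351)   [reduce mod 24351]
reciprocity: (16659/24351) = -1·(24351/16659) since 16659 mod 4 = 3, 24351 mod 4 = 3; sign now -1
(24351/16659) = (7692/16659)   [reduce mod 16659]
7692 = 2^2·1923; (2/16659) = -1 since 16659 mod 8 = 3, so (7692/16659) = (-1)^2·(1923/16659); sign now -1
reciprocity: (1923/16659) = -1·(16659/1923) since 1923 mod 4 = 3, 16659 mod 4 = 3; sign now +1
(16659/1923) = (1275/1923)   [reduce mod 1923]
reciprocity: (1275/1923) = -1·(1923/1275) since 1275 mod 4 = 3, 1923 mod 4 = 3; sign now -1
(1923/1275) = (648/1275)   [reduce mod 1275]
648 = 2^3·81; (2/1275) = -1 since 1275 mod 8 = 3, so (648/1275) = (-1)^3·(81/1275); sign now +1
reciprocity: (81/1275) = +1·(1275/81) since 81 mod 4 = 1, 1275 mod 4 = 3; sign now +1
(1275/81) = (60/81)   [reduce mod 81]
60 = 2^2·15; (2/81) = +1 since 81 mod 8 = 1, so (60/81) = (+1)^2·(15/81); sign now +1
reciprocity: (15/81) = +1·(81/15) since 15 mod 4 = 3, 81 mod 4 = 1; sign now +1
(81/15) = (6/15)   [reduce mod 15]
6 = 2^1·3; (2/15) = +1 since 15 mod 8 = 7, so (6/15) = (+1)^1·(3/15); sign now +1
reciprocity: (3/15) = -1·(15/3) since 3 mod 4 = 3, 15 mod 4 = 3; sign now -1
(15/3) = (0/3)   [reduce mod 3]
(0/3) = 0   [gcd(a, n) > 1]; final value = 0

0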